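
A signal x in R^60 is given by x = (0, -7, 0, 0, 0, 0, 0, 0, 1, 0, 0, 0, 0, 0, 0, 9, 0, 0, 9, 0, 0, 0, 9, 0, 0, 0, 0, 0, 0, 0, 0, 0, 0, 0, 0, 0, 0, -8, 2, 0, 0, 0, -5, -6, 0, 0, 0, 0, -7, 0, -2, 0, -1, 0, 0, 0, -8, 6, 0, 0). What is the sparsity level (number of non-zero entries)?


Non-zero positions: [1, 8, 15, 18, 22, 37, 38, 42, 43, 48, 50, 52, 56, 57].
Sparsity = 14.

14


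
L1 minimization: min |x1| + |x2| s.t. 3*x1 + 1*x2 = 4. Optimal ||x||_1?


Axis intercepts:
  x1 = 4/3, x2 = 0: L1 = 4/3
  x1 = 0, x2 = 4: L1 = 4
x* = (4/3, 0)
||x*||_1 = 4/3.

4/3


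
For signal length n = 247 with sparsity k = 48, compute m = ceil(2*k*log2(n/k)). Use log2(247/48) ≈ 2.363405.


log2(n/k) = log2(247/48) ≈ 2.363405.
2*k*log2(n/k) ≈ 2*48*2.363405 = 226.88688.
m = ceil(226.88688) = 227.

227


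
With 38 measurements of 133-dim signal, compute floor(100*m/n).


100*m/n = 100*38/133 ≈ 28.5714.
floor = 28.

28


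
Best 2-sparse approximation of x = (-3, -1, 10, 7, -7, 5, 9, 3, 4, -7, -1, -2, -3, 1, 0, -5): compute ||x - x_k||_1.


Sorted |x_i| descending: [10, 9, 7, 7, 7, 5, 5, 4, 3, 3, 3, 2, 1, 1, 1, 0]
Keep top 2: [10, 9]
Tail entries: [7, 7, 7, 5, 5, 4, 3, 3, 3, 2, 1, 1, 1, 0]
L1 error = sum of tail = 49.

49


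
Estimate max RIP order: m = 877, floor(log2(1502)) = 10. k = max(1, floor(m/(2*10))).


floor(log2(1502)) = 10.
2*10 = 20.
m/(2*floor(log2(n))) = 877/20 ≈ 43.85.
floor = 43.
k = max(1, 43) = 43.

43


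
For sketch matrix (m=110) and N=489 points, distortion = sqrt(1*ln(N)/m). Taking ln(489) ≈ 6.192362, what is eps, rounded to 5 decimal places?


ln(489) ≈ 6.192362.
1*ln(N)/m ≈ 1*6.192362/110 ≈ 0.0562942.
eps = sqrt(0.0562942) ≈ 0.237264 ≈ 0.23726.

0.23726


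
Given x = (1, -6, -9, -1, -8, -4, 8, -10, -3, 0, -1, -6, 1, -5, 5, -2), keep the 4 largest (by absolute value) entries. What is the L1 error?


Sorted |x_i| descending: [10, 9, 8, 8, 6, 6, 5, 5, 4, 3, 2, 1, 1, 1, 1, 0]
Keep top 4: [10, 9, 8, 8]
Tail entries: [6, 6, 5, 5, 4, 3, 2, 1, 1, 1, 1, 0]
L1 error = sum of tail = 35.

35


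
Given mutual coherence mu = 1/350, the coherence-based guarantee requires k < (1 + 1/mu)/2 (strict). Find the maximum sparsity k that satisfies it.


1/mu = 350.
1 + 1/mu = 351.
(1 + 1/mu)/2 = 175.5 is not an integer, so k_max = floor(175.5) = 175.

175


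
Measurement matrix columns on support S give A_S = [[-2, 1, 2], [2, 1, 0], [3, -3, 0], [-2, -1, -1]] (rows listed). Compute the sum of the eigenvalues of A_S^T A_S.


Sum of eigenvalues of A_S^T A_S = trace(A_S^T A_S) = sum of squared column norms of A_S.
A_S^T A_S diagonal: [21, 12, 5].
trace = 21 + 12 + 5 = 38.

38


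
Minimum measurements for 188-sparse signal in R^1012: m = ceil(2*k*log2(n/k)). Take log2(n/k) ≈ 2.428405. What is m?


log2(n/k) = log2(1012/188) ≈ 2.428405.
2*k*log2(n/k) ≈ 2*188*2.428405 = 913.08028.
m = ceil(913.08028) = 914.

914


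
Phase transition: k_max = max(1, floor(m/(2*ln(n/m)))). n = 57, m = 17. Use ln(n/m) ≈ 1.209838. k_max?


n/m = 57/17.
ln(n/m) ≈ 1.209838.
2*ln(n/m) ≈ 2.419676.
m/(2*ln(n/m)) ≈ 17/2.419676 ≈ 7.0257.
floor = 7.
k_max = max(1, 7) = 7.

7


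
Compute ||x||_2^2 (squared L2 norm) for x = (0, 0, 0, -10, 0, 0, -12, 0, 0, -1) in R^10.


Non-zero entries: [(3, -10), (6, -12), (9, -1)]
Squares: [100, 144, 1]
||x||_2^2 = sum = 245.

245


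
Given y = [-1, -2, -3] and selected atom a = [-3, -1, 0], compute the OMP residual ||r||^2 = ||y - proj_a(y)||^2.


a^T a = 10.
a^T y = 5.
coeff = 5/10 = 1/2.
||r||^2 = 23/2.

23/2


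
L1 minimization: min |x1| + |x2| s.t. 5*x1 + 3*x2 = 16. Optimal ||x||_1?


Axis intercepts:
  x1 = 16/5, x2 = 0: L1 = 16/5
  x1 = 0, x2 = 16/3: L1 = 16/3
x* = (16/5, 0)
||x*||_1 = 16/5.

16/5


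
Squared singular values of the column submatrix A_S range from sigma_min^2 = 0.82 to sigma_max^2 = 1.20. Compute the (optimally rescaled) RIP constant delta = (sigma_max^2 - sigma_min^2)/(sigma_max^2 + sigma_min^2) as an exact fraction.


lambda_max - lambda_min = 1.20 - 0.82 = 0.38.
lambda_max + lambda_min = 1.20 + 0.82 = 2.02.
delta = 0.38/2.02 = 38/202 = 19/101.

19/101


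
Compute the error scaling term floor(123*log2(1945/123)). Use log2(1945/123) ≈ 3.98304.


log2(n/k) = log2(1945/123) ≈ 3.98304.
k*log2(n/k) ≈ 123*3.98304 = 489.91392.
floor(489.91392) = 489.

489


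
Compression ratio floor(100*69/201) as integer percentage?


100*m/n = 100*69/201 ≈ 34.3284.
floor = 34.

34


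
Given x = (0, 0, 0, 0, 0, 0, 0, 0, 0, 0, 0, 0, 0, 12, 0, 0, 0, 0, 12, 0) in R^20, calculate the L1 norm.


Non-zero entries: [(13, 12), (18, 12)]
Absolute values: [12, 12]
||x||_1 = sum = 24.

24


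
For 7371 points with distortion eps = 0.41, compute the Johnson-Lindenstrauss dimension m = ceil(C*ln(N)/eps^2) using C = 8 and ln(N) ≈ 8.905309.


ln(7371) ≈ 8.905309.
eps^2 = 0.41^2 = 0.1681.
C*ln(N)/eps^2 ≈ 8*8.905309/0.1681 ≈ 423.8101.
m = ceil(423.8101) = 424.

424


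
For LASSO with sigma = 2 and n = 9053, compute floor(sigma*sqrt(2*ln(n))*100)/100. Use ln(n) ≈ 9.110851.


ln(9053) ≈ 9.110851.
2*ln(n) ≈ 18.221702.
sqrt(2*ln(n)) ≈ sqrt(18.221702) ≈ 4.268689.
lambda ≈ 2*4.268689 = 8.537378.
floor(lambda*100)/100 = 8.53.

8.53


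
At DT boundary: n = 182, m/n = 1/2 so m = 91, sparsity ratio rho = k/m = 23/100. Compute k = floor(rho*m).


m = 1/2*182 = 91.
rho = 23/100.
rho*m = 23/100*91 = 20.93.
k = floor(20.93) = 20.

20


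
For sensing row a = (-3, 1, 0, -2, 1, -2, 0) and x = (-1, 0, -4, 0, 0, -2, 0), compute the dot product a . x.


Non-zero terms: ['-3*-1', '0*-4', '-2*-2']
Products: [3, 0, 4]
y = sum = 7.

7


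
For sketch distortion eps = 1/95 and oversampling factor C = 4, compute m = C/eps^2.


1/eps = 95.
(1/eps)^2 = 9025.
m = 4*9025 = 36100.

36100


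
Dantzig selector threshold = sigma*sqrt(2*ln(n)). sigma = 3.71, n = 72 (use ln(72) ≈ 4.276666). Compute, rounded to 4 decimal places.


ln(72) ≈ 4.276666.
2*ln(n) ≈ 8.553332.
sqrt(2*ln(n)) ≈ sqrt(8.553332) ≈ 2.924608.
threshold ≈ 3.71*2.924608 = 10.85029568 ≈ 10.8503.

10.8503


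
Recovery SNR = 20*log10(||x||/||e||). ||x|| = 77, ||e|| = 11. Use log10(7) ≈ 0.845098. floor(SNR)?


||x||/||e|| = 77/11 = 7.
log10(7) ≈ 0.845098.
20*log10(||x||/||e||) ≈ 20*0.845098 = 16.90196.
floor(16.90196) = 16.

16


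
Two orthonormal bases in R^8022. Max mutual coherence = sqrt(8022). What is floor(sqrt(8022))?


89^2 = 7921 <= 8022 < 8100 = 90^2, so 89 <= sqrt(8022) < 90.
floor(sqrt(8022)) = 89.

89


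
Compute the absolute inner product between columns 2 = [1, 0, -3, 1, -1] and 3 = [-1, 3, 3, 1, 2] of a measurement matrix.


Inner product: 1*-1 + 0*3 + -3*3 + 1*1 + -1*2
Products: [-1, 0, -9, 1, -2]
Sum = -11.
|dot| = 11.

11


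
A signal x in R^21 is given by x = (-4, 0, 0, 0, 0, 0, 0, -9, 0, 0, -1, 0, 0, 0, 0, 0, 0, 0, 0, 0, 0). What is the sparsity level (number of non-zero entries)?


Non-zero positions: [0, 7, 10].
Sparsity = 3.

3


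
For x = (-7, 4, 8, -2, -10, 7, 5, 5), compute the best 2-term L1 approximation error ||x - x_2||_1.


Sorted |x_i| descending: [10, 8, 7, 7, 5, 5, 4, 2]
Keep top 2: [10, 8]
Tail entries: [7, 7, 5, 5, 4, 2]
L1 error = sum of tail = 30.

30


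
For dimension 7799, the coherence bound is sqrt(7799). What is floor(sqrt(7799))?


88^2 = 7744 <= 7799 < 7921 = 89^2, so 88 <= sqrt(7799) < 89.
floor(sqrt(7799)) = 88.

88


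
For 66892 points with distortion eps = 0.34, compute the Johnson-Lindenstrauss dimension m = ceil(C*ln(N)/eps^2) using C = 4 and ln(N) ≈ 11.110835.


ln(66892) ≈ 11.110835.
eps^2 = 0.34^2 = 0.1156.
C*ln(N)/eps^2 ≈ 4*11.110835/0.1156 ≈ 384.458.
m = ceil(384.458) = 385.

385


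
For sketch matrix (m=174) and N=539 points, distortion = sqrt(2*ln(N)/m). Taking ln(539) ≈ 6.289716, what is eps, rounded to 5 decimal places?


ln(539) ≈ 6.289716.
2*ln(N)/m ≈ 2*6.289716/174 ≈ 0.07229559.
eps = sqrt(0.07229559) ≈ 0.2688784 ≈ 0.26888.

0.26888


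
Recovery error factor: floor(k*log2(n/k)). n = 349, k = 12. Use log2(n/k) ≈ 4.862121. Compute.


log2(n/k) = log2(349/12) ≈ 4.862121.
k*log2(n/k) ≈ 12*4.862121 = 58.345452.
floor(58.345452) = 58.

58


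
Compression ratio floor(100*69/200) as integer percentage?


100*m/n = 100*69/200 ≈ 34.5.
floor = 34.

34


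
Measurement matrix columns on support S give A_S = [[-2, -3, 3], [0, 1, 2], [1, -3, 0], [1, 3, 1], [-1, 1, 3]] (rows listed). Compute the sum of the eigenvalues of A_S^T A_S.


Sum of eigenvalues of A_S^T A_S = trace(A_S^T A_S) = sum of squared column norms of A_S.
A_S^T A_S diagonal: [7, 29, 23].
trace = 7 + 29 + 23 = 59.

59


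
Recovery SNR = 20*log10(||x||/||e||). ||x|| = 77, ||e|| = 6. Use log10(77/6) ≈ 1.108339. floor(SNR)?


||x||/||e|| = 77/6.
log10(77/6) ≈ 1.108339.
20*log10(||x||/||e||) ≈ 20*1.108339 = 22.16678.
floor(22.16678) = 22.

22


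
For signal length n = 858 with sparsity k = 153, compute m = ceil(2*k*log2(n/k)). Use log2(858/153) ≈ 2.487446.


log2(n/k) = log2(858/153) ≈ 2.487446.
2*k*log2(n/k) ≈ 2*153*2.487446 = 761.158476.
m = ceil(761.158476) = 762.

762


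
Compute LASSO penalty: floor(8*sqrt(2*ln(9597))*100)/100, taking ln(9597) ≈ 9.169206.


ln(9597) ≈ 9.169206.
2*ln(n) ≈ 18.338412.
sqrt(2*ln(n)) ≈ sqrt(18.338412) ≈ 4.282337.
lambda ≈ 8*4.282337 = 34.258696.
floor(lambda*100)/100 = 34.25.

34.25


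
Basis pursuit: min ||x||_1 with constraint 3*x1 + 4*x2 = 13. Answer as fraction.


Axis intercepts:
  x1 = 13/3, x2 = 0: L1 = 13/3
  x1 = 0, x2 = 13/4: L1 = 13/4
x* = (0, 13/4)
||x*||_1 = 13/4.

13/4


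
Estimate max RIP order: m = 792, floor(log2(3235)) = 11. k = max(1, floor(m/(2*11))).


floor(log2(3235)) = 11.
2*11 = 22.
m/(2*floor(log2(n))) = 792/22 ≈ 36.0.
floor = 36.
k = max(1, 36) = 36.

36


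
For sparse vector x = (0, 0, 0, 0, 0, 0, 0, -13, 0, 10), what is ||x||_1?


Non-zero entries: [(7, -13), (9, 10)]
Absolute values: [13, 10]
||x||_1 = sum = 23.

23


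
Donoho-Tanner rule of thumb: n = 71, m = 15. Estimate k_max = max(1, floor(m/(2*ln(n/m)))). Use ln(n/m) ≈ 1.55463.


n/m = 71/15.
ln(n/m) ≈ 1.55463.
2*ln(n/m) ≈ 3.10926.
m/(2*ln(n/m)) ≈ 15/3.10926 ≈ 4.8243.
floor = 4.
k_max = max(1, 4) = 4.

4


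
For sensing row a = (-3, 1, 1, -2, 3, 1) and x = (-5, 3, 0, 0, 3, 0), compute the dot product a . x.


Non-zero terms: ['-3*-5', '1*3', '3*3']
Products: [15, 3, 9]
y = sum = 27.

27


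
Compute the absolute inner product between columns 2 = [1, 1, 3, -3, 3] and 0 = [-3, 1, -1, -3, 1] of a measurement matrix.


Inner product: 1*-3 + 1*1 + 3*-1 + -3*-3 + 3*1
Products: [-3, 1, -3, 9, 3]
Sum = 7.
|dot| = 7.

7


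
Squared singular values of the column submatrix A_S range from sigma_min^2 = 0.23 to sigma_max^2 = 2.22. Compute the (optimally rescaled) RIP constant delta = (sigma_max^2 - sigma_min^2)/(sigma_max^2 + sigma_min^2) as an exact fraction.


lambda_max - lambda_min = 2.22 - 0.23 = 1.99.
lambda_max + lambda_min = 2.22 + 0.23 = 2.45.
delta = 1.99/2.45 = 199/245.

199/245


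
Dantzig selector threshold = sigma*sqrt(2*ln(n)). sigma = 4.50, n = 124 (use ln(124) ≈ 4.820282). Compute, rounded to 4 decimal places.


ln(124) ≈ 4.820282.
2*ln(n) ≈ 9.640564.
sqrt(2*ln(n)) ≈ sqrt(9.640564) ≈ 3.104926.
threshold ≈ 4.50*3.104926 = 13.972167 ≈ 13.9722.

13.9722


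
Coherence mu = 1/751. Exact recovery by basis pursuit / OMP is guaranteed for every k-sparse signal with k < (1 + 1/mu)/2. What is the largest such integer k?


1/mu = 751.
1 + 1/mu = 752.
(1 + 1/mu)/2 = 376 is an integer and the inequality is strict, so k_max = 376 - 1 = 375.

375


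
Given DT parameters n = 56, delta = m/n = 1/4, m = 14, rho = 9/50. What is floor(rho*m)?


m = 1/4*56 = 14.
rho = 9/50.
rho*m = 9/50*14 = 2.52.
k = floor(2.52) = 2.

2


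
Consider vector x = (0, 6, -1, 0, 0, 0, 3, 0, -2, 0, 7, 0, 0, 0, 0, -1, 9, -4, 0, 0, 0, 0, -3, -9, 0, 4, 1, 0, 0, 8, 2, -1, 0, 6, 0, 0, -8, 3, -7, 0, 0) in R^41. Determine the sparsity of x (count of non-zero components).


Non-zero positions: [1, 2, 6, 8, 10, 15, 16, 17, 22, 23, 25, 26, 29, 30, 31, 33, 36, 37, 38].
Sparsity = 19.

19


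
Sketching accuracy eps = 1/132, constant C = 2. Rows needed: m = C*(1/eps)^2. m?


1/eps = 132.
(1/eps)^2 = 17424.
m = 2*17424 = 34848.

34848


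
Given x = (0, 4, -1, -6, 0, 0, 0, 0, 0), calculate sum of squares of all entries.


Non-zero entries: [(1, 4), (2, -1), (3, -6)]
Squares: [16, 1, 36]
||x||_2^2 = sum = 53.

53


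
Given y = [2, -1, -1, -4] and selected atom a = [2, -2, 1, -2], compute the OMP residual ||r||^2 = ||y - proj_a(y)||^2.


a^T a = 13.
a^T y = 13.
coeff = 13/13 = 1.
||r||^2 = 9.

9


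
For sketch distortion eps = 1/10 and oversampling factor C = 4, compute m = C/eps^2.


1/eps = 10.
(1/eps)^2 = 100.
m = 4*100 = 400.

400


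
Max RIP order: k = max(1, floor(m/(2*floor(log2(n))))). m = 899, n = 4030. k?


floor(log2(4030)) = 11.
2*11 = 22.
m/(2*floor(log2(n))) = 899/22 ≈ 40.8636.
floor = 40.
k = max(1, 40) = 40.

40


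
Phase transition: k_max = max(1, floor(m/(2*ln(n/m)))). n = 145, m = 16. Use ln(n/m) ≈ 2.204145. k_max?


n/m = 145/16.
ln(n/m) ≈ 2.204145.
2*ln(n/m) ≈ 4.40829.
m/(2*ln(n/m)) ≈ 16/4.40829 ≈ 3.6295.
floor = 3.
k_max = max(1, 3) = 3.

3


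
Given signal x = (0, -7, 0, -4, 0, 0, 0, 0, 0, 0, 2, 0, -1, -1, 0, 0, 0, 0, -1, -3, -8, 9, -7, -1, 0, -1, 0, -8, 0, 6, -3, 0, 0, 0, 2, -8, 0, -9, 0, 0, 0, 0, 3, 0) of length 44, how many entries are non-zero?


Non-zero positions: [1, 3, 10, 12, 13, 18, 19, 20, 21, 22, 23, 25, 27, 29, 30, 34, 35, 37, 42].
Sparsity = 19.

19


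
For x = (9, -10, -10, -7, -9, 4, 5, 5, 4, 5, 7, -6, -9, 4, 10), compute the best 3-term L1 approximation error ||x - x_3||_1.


Sorted |x_i| descending: [10, 10, 10, 9, 9, 9, 7, 7, 6, 5, 5, 5, 4, 4, 4]
Keep top 3: [10, 10, 10]
Tail entries: [9, 9, 9, 7, 7, 6, 5, 5, 5, 4, 4, 4]
L1 error = sum of tail = 74.

74


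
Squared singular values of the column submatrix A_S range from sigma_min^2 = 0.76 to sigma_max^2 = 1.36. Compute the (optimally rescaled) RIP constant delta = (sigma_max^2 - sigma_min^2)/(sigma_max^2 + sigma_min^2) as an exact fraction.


lambda_max - lambda_min = 1.36 - 0.76 = 0.60.
lambda_max + lambda_min = 1.36 + 0.76 = 2.12.
delta = 0.60/2.12 = 60/212 = 15/53.

15/53


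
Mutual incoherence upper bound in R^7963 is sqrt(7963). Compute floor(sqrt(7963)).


89^2 = 7921 <= 7963 < 8100 = 90^2, so 89 <= sqrt(7963) < 90.
floor(sqrt(7963)) = 89.

89


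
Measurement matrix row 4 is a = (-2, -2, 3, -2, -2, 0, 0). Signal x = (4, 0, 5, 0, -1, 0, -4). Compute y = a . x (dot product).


Non-zero terms: ['-2*4', '3*5', '-2*-1', '0*-4']
Products: [-8, 15, 2, 0]
y = sum = 9.

9


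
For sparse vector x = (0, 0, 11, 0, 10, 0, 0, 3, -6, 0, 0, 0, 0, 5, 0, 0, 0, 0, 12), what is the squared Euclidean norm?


Non-zero entries: [(2, 11), (4, 10), (7, 3), (8, -6), (13, 5), (18, 12)]
Squares: [121, 100, 9, 36, 25, 144]
||x||_2^2 = sum = 435.

435


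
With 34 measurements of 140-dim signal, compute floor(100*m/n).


100*m/n = 100*34/140 ≈ 24.2857.
floor = 24.

24


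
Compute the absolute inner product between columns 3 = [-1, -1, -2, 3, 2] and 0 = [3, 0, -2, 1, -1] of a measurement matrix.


Inner product: -1*3 + -1*0 + -2*-2 + 3*1 + 2*-1
Products: [-3, 0, 4, 3, -2]
Sum = 2.
|dot| = 2.

2


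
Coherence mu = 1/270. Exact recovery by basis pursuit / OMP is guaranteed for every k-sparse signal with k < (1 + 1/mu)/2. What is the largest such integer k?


1/mu = 270.
1 + 1/mu = 271.
(1 + 1/mu)/2 = 135.5 is not an integer, so k_max = floor(135.5) = 135.

135


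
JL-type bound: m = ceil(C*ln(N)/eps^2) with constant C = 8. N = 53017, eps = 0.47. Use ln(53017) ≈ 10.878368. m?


ln(53017) ≈ 10.878368.
eps^2 = 0.47^2 = 0.2209.
C*ln(N)/eps^2 ≈ 8*10.878368/0.2209 ≈ 393.9653.
m = ceil(393.9653) = 394.

394


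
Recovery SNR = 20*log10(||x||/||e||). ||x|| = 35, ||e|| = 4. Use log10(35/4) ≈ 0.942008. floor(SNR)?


||x||/||e|| = 35/4.
log10(35/4) ≈ 0.942008.
20*log10(||x||/||e||) ≈ 20*0.942008 = 18.84016.
floor(18.84016) = 18.

18


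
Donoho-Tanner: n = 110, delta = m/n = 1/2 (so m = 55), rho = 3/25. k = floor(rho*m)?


m = 1/2*110 = 55.
rho = 3/25.
rho*m = 3/25*55 = 6.6.
k = floor(6.6) = 6.

6


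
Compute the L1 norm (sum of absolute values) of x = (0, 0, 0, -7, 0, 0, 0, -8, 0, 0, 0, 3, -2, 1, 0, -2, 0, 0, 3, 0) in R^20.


Non-zero entries: [(3, -7), (7, -8), (11, 3), (12, -2), (13, 1), (15, -2), (18, 3)]
Absolute values: [7, 8, 3, 2, 1, 2, 3]
||x||_1 = sum = 26.

26


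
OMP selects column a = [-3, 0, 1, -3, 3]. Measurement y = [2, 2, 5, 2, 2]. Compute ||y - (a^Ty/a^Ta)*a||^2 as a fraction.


a^T a = 28.
a^T y = -1.
coeff = -1/28 = -1/28.
||r||^2 = 1147/28.

1147/28


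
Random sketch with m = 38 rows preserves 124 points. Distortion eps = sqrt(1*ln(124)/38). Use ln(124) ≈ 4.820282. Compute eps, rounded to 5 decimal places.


ln(124) ≈ 4.820282.
1*ln(N)/m ≈ 1*4.820282/38 ≈ 0.12684953.
eps = sqrt(0.12684953) ≈ 0.3561594 ≈ 0.35616.

0.35616


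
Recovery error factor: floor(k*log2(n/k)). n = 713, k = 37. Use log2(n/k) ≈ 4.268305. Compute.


log2(n/k) = log2(713/37) ≈ 4.268305.
k*log2(n/k) ≈ 37*4.268305 = 157.927285.
floor(157.927285) = 157.

157


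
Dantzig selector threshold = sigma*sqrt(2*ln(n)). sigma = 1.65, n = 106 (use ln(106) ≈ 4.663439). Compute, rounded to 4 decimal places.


ln(106) ≈ 4.663439.
2*ln(n) ≈ 9.326878.
sqrt(2*ln(n)) ≈ sqrt(9.326878) ≈ 3.053994.
threshold ≈ 1.65*3.053994 = 5.0390901 ≈ 5.0391.

5.0391


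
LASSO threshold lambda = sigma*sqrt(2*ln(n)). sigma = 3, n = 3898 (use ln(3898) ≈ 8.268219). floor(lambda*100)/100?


ln(3898) ≈ 8.268219.
2*ln(n) ≈ 16.536438.
sqrt(2*ln(n)) ≈ sqrt(16.536438) ≈ 4.066502.
lambda ≈ 3*4.066502 = 12.199506.
floor(lambda*100)/100 = 12.19.

12.19


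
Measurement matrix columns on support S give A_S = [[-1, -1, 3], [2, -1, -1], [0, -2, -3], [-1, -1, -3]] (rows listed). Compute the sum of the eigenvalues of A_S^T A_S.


Sum of eigenvalues of A_S^T A_S = trace(A_S^T A_S) = sum of squared column norms of A_S.
A_S^T A_S diagonal: [6, 7, 28].
trace = 6 + 7 + 28 = 41.

41


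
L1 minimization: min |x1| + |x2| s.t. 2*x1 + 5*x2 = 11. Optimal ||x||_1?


Axis intercepts:
  x1 = 11/2, x2 = 0: L1 = 11/2
  x1 = 0, x2 = 11/5: L1 = 11/5
x* = (0, 11/5)
||x*||_1 = 11/5.

11/5


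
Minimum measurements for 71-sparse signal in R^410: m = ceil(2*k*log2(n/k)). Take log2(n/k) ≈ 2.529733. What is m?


log2(n/k) = log2(410/71) ≈ 2.529733.
2*k*log2(n/k) ≈ 2*71*2.529733 = 359.222086.
m = ceil(359.222086) = 360.

360


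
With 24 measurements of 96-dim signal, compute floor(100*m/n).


100*m/n = 100*24/96 ≈ 25.0.
floor = 25.

25


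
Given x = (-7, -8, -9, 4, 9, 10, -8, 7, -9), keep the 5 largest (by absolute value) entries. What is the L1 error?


Sorted |x_i| descending: [10, 9, 9, 9, 8, 8, 7, 7, 4]
Keep top 5: [10, 9, 9, 9, 8]
Tail entries: [8, 7, 7, 4]
L1 error = sum of tail = 26.

26


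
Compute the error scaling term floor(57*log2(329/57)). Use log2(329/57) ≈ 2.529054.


log2(n/k) = log2(329/57) ≈ 2.529054.
k*log2(n/k) ≈ 57*2.529054 = 144.156078.
floor(144.156078) = 144.

144


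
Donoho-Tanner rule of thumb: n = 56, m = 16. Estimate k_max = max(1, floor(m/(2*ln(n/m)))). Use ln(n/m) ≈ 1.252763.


n/m = 56/16 = 7/2.
ln(n/m) ≈ 1.252763.
2*ln(n/m) ≈ 2.505526.
m/(2*ln(n/m)) ≈ 16/2.505526 ≈ 6.3859.
floor = 6.
k_max = max(1, 6) = 6.

6


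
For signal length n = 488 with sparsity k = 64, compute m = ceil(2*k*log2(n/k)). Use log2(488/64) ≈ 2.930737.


log2(n/k) = log2(488/64) ≈ 2.930737.
2*k*log2(n/k) ≈ 2*64*2.930737 = 375.134336.
m = ceil(375.134336) = 376.

376


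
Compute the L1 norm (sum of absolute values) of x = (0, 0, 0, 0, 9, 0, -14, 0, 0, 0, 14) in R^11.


Non-zero entries: [(4, 9), (6, -14), (10, 14)]
Absolute values: [9, 14, 14]
||x||_1 = sum = 37.

37


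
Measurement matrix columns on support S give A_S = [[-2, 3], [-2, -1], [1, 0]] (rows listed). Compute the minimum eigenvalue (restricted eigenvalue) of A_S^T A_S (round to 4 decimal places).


A_S^T A_S = [[9, -4], [-4, 10]].
trace = 19.
det = 74.
disc = trace^2 - 4*det = 361 - 4*74 = 65.
sqrt(65) ≈ 8.062258.
lam_min = (19 - sqrt(65))/2 ≈ (19 - 8.062258)/2 = 5.468871 ≈ 5.4689.

5.4689


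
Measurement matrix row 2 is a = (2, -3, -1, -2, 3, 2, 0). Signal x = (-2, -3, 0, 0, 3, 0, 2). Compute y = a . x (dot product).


Non-zero terms: ['2*-2', '-3*-3', '3*3', '0*2']
Products: [-4, 9, 9, 0]
y = sum = 14.

14


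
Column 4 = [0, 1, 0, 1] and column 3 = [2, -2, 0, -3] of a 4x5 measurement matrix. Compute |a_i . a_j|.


Inner product: 0*2 + 1*-2 + 0*0 + 1*-3
Products: [0, -2, 0, -3]
Sum = -5.
|dot| = 5.

5


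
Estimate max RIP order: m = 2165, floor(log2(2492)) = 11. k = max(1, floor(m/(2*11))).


floor(log2(2492)) = 11.
2*11 = 22.
m/(2*floor(log2(n))) = 2165/22 ≈ 98.4091.
floor = 98.
k = max(1, 98) = 98.

98


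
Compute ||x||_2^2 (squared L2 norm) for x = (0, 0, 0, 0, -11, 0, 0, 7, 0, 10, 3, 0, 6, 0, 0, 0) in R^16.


Non-zero entries: [(4, -11), (7, 7), (9, 10), (10, 3), (12, 6)]
Squares: [121, 49, 100, 9, 36]
||x||_2^2 = sum = 315.

315


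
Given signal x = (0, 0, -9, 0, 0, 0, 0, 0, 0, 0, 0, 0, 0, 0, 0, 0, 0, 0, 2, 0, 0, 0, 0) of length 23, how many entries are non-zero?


Non-zero positions: [2, 18].
Sparsity = 2.

2


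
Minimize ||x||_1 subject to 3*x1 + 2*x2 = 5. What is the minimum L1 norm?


Axis intercepts:
  x1 = 5/3, x2 = 0: L1 = 5/3
  x1 = 0, x2 = 5/2: L1 = 5/2
x* = (5/3, 0)
||x*||_1 = 5/3.

5/3


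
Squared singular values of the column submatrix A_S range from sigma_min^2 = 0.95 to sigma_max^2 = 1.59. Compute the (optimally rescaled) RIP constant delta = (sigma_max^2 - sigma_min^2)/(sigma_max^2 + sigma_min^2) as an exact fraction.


lambda_max - lambda_min = 1.59 - 0.95 = 0.64.
lambda_max + lambda_min = 1.59 + 0.95 = 2.54.
delta = 0.64/2.54 = 64/254 = 32/127.

32/127


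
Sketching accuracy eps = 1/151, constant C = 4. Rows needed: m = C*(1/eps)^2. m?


1/eps = 151.
(1/eps)^2 = 22801.
m = 4*22801 = 91204.

91204


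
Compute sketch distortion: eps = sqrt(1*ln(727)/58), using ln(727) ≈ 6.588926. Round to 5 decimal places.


ln(727) ≈ 6.588926.
1*ln(N)/m ≈ 1*6.588926/58 ≈ 0.11360217.
eps = sqrt(0.11360217) ≈ 0.3370492 ≈ 0.33705.

0.33705


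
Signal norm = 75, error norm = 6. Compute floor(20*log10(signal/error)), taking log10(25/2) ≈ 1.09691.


||x||/||e|| = 75/6 = 25/2.
log10(25/2) ≈ 1.09691.
20*log10(||x||/||e||) ≈ 20*1.09691 = 21.9382.
floor(21.9382) = 21.

21


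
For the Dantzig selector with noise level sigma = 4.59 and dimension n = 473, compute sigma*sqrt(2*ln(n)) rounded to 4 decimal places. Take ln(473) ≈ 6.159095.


ln(473) ≈ 6.159095.
2*ln(n) ≈ 12.31819.
sqrt(2*ln(n)) ≈ sqrt(12.31819) ≈ 3.509728.
threshold ≈ 4.59*3.509728 = 16.10965152 ≈ 16.1097.

16.1097


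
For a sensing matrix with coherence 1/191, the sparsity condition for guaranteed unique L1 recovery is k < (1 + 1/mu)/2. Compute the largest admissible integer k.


1/mu = 191.
1 + 1/mu = 192.
(1 + 1/mu)/2 = 96 is an integer and the inequality is strict, so k_max = 96 - 1 = 95.

95


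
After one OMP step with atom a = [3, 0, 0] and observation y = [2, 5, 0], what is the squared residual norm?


a^T a = 9.
a^T y = 6.
coeff = 6/9 = 2/3.
||r||^2 = 25.

25


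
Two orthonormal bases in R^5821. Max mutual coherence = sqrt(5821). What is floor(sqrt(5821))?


76^2 = 5776 <= 5821 < 5929 = 77^2, so 76 <= sqrt(5821) < 77.
floor(sqrt(5821)) = 76.

76


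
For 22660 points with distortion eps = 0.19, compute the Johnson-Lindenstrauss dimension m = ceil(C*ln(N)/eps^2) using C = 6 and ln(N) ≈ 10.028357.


ln(22660) ≈ 10.028357.
eps^2 = 0.19^2 = 0.0361.
C*ln(N)/eps^2 ≈ 6*10.028357/0.0361 ≈ 1666.7629.
m = ceil(1666.7629) = 1667.

1667


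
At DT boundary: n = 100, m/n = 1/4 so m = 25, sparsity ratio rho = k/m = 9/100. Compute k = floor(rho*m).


m = 1/4*100 = 25.
rho = 9/100.
rho*m = 9/100*25 = 2.25.
k = floor(2.25) = 2.

2


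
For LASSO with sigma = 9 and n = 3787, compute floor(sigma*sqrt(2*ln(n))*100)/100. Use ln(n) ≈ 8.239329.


ln(3787) ≈ 8.239329.
2*ln(n) ≈ 16.478658.
sqrt(2*ln(n)) ≈ sqrt(16.478658) ≈ 4.059391.
lambda ≈ 9*4.059391 = 36.534519.
floor(lambda*100)/100 = 36.53.

36.53


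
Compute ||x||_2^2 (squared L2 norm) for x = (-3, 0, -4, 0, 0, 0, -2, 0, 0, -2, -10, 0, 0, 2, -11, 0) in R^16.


Non-zero entries: [(0, -3), (2, -4), (6, -2), (9, -2), (10, -10), (13, 2), (14, -11)]
Squares: [9, 16, 4, 4, 100, 4, 121]
||x||_2^2 = sum = 258.

258


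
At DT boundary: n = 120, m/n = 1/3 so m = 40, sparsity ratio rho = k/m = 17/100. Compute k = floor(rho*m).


m = 1/3*120 = 40.
rho = 17/100.
rho*m = 17/100*40 = 6.8.
k = floor(6.8) = 6.

6


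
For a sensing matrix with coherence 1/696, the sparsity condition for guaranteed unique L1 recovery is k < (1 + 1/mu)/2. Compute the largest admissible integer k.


1/mu = 696.
1 + 1/mu = 697.
(1 + 1/mu)/2 = 348.5 is not an integer, so k_max = floor(348.5) = 348.

348


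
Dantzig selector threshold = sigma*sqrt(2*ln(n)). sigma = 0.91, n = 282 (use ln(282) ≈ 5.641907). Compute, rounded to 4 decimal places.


ln(282) ≈ 5.641907.
2*ln(n) ≈ 11.283814.
sqrt(2*ln(n)) ≈ sqrt(11.283814) ≈ 3.359139.
threshold ≈ 0.91*3.359139 = 3.05681649 ≈ 3.0568.

3.0568


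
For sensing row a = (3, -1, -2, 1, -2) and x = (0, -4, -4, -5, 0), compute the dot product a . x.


Non-zero terms: ['-1*-4', '-2*-4', '1*-5']
Products: [4, 8, -5]
y = sum = 7.

7


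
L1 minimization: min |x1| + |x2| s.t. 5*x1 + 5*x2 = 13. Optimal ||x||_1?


Axis intercepts:
  x1 = 13/5, x2 = 0: L1 = 13/5
  x1 = 0, x2 = 13/5: L1 = 13/5
x* = (13/5, 0)
||x*||_1 = 13/5.

13/5


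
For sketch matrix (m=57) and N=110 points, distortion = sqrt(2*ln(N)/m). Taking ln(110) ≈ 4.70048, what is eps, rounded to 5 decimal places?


ln(110) ≈ 4.70048.
2*ln(N)/m ≈ 2*4.70048/57 ≈ 0.16492912.
eps = sqrt(0.16492912) ≈ 0.4061147 ≈ 0.40611.

0.40611


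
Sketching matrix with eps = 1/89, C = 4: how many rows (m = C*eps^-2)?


1/eps = 89.
(1/eps)^2 = 7921.
m = 4*7921 = 31684.

31684


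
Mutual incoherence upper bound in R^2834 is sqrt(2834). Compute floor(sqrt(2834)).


53^2 = 2809 <= 2834 < 2916 = 54^2, so 53 <= sqrt(2834) < 54.
floor(sqrt(2834)) = 53.

53


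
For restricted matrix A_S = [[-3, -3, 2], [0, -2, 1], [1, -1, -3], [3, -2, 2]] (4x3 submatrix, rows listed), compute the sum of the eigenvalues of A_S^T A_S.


Sum of eigenvalues of A_S^T A_S = trace(A_S^T A_S) = sum of squared column norms of A_S.
A_S^T A_S diagonal: [19, 18, 18].
trace = 19 + 18 + 18 = 55.

55


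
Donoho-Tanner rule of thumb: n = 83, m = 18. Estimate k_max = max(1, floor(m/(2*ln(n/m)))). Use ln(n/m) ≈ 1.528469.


n/m = 83/18.
ln(n/m) ≈ 1.528469.
2*ln(n/m) ≈ 3.056938.
m/(2*ln(n/m)) ≈ 18/3.056938 ≈ 5.8882.
floor = 5.
k_max = max(1, 5) = 5.

5


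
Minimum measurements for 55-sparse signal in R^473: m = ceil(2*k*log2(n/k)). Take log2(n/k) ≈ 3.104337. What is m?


log2(n/k) = log2(473/55) ≈ 3.104337.
2*k*log2(n/k) ≈ 2*55*3.104337 = 341.47707.
m = ceil(341.47707) = 342.

342


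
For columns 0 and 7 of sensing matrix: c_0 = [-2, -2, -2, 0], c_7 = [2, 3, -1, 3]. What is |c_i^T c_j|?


Inner product: -2*2 + -2*3 + -2*-1 + 0*3
Products: [-4, -6, 2, 0]
Sum = -8.
|dot| = 8.

8


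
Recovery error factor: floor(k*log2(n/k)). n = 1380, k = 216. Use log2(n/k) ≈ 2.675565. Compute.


log2(n/k) = log2(1380/216) ≈ 2.675565.
k*log2(n/k) ≈ 216*2.675565 = 577.92204.
floor(577.92204) = 577.

577


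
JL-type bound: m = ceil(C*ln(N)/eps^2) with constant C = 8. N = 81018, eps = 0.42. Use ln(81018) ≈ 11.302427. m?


ln(81018) ≈ 11.302427.
eps^2 = 0.42^2 = 0.1764.
C*ln(N)/eps^2 ≈ 8*11.302427/0.1764 ≈ 512.5817.
m = ceil(512.5817) = 513.

513


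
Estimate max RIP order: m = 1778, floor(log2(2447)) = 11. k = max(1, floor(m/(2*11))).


floor(log2(2447)) = 11.
2*11 = 22.
m/(2*floor(log2(n))) = 1778/22 ≈ 80.8182.
floor = 80.
k = max(1, 80) = 80.

80


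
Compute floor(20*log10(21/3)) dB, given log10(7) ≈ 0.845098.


||x||/||e|| = 21/3 = 7.
log10(7) ≈ 0.845098.
20*log10(||x||/||e||) ≈ 20*0.845098 = 16.90196.
floor(16.90196) = 16.

16


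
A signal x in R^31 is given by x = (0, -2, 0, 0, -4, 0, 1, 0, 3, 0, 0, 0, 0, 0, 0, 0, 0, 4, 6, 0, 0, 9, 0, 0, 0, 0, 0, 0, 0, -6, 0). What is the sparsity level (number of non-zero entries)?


Non-zero positions: [1, 4, 6, 8, 17, 18, 21, 29].
Sparsity = 8.

8


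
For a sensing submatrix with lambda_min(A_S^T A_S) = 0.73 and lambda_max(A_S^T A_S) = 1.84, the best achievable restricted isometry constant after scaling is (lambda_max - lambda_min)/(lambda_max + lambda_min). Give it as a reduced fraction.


lambda_max - lambda_min = 1.84 - 0.73 = 1.11.
lambda_max + lambda_min = 1.84 + 0.73 = 2.57.
delta = 1.11/2.57 = 111/257.

111/257


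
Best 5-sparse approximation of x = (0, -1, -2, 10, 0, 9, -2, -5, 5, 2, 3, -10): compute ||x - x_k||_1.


Sorted |x_i| descending: [10, 10, 9, 5, 5, 3, 2, 2, 2, 1, 0, 0]
Keep top 5: [10, 10, 9, 5, 5]
Tail entries: [3, 2, 2, 2, 1, 0, 0]
L1 error = sum of tail = 10.

10


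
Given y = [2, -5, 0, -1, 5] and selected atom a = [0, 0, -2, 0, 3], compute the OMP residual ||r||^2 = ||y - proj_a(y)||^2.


a^T a = 13.
a^T y = 15.
coeff = 15/13 = 15/13.
||r||^2 = 490/13.

490/13


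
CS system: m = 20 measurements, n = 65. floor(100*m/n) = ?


100*m/n = 100*20/65 ≈ 30.7692.
floor = 30.

30


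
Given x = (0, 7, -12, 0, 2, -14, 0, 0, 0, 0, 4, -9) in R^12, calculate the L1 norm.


Non-zero entries: [(1, 7), (2, -12), (4, 2), (5, -14), (10, 4), (11, -9)]
Absolute values: [7, 12, 2, 14, 4, 9]
||x||_1 = sum = 48.

48


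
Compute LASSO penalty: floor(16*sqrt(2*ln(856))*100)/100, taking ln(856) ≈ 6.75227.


ln(856) ≈ 6.75227.
2*ln(n) ≈ 13.50454.
sqrt(2*ln(n)) ≈ sqrt(13.50454) ≈ 3.674852.
lambda ≈ 16*3.674852 = 58.797632.
floor(lambda*100)/100 = 58.79.

58.79


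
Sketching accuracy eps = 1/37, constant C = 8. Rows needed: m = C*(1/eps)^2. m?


1/eps = 37.
(1/eps)^2 = 1369.
m = 8*1369 = 10952.

10952


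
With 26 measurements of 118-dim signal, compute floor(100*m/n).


100*m/n = 100*26/118 ≈ 22.0339.
floor = 22.

22


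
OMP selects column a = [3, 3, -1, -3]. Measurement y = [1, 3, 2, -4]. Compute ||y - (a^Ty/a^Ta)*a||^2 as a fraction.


a^T a = 28.
a^T y = 22.
coeff = 22/28 = 11/14.
||r||^2 = 89/7.

89/7


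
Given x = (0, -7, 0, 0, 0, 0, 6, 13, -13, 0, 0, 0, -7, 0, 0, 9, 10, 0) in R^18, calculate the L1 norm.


Non-zero entries: [(1, -7), (6, 6), (7, 13), (8, -13), (12, -7), (15, 9), (16, 10)]
Absolute values: [7, 6, 13, 13, 7, 9, 10]
||x||_1 = sum = 65.

65


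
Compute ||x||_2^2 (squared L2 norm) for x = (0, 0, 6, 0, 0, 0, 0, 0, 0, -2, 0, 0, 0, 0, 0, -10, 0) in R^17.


Non-zero entries: [(2, 6), (9, -2), (15, -10)]
Squares: [36, 4, 100]
||x||_2^2 = sum = 140.

140


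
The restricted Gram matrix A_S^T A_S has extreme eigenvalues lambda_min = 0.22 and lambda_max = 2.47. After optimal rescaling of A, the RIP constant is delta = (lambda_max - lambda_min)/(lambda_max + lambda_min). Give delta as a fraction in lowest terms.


lambda_max - lambda_min = 2.47 - 0.22 = 2.25.
lambda_max + lambda_min = 2.47 + 0.22 = 2.69.
delta = 2.25/2.69 = 225/269.

225/269


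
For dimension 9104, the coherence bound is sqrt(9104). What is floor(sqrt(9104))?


95^2 = 9025 <= 9104 < 9216 = 96^2, so 95 <= sqrt(9104) < 96.
floor(sqrt(9104)) = 95.

95


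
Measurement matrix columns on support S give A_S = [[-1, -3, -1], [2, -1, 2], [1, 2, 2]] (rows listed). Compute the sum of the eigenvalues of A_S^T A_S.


Sum of eigenvalues of A_S^T A_S = trace(A_S^T A_S) = sum of squared column norms of A_S.
A_S^T A_S diagonal: [6, 14, 9].
trace = 6 + 14 + 9 = 29.

29


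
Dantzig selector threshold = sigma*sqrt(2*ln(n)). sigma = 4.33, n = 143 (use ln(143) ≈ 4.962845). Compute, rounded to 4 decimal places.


ln(143) ≈ 4.962845.
2*ln(n) ≈ 9.92569.
sqrt(2*ln(n)) ≈ sqrt(9.92569) ≈ 3.150506.
threshold ≈ 4.33*3.150506 = 13.64169098 ≈ 13.6417.

13.6417


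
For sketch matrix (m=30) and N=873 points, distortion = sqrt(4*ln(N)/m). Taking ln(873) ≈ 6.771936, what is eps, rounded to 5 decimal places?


ln(873) ≈ 6.771936.
4*ln(N)/m ≈ 4*6.771936/30 ≈ 0.9029248.
eps = sqrt(0.9029248) ≈ 0.9502236 ≈ 0.95022.

0.95022


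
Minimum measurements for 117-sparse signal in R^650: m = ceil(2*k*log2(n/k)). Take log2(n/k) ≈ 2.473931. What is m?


log2(n/k) = log2(650/117) ≈ 2.473931.
2*k*log2(n/k) ≈ 2*117*2.473931 = 578.899854.
m = ceil(578.899854) = 579.

579


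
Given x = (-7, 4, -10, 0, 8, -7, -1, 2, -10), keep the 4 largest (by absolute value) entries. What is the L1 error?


Sorted |x_i| descending: [10, 10, 8, 7, 7, 4, 2, 1, 0]
Keep top 4: [10, 10, 8, 7]
Tail entries: [7, 4, 2, 1, 0]
L1 error = sum of tail = 14.

14


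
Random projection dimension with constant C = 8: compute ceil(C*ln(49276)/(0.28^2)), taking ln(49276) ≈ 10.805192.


ln(49276) ≈ 10.805192.
eps^2 = 0.28^2 = 0.0784.
C*ln(N)/eps^2 ≈ 8*10.805192/0.0784 ≈ 1102.5706.
m = ceil(1102.5706) = 1103.

1103


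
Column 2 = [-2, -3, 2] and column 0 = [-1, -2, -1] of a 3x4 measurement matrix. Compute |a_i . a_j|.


Inner product: -2*-1 + -3*-2 + 2*-1
Products: [2, 6, -2]
Sum = 6.
|dot| = 6.

6


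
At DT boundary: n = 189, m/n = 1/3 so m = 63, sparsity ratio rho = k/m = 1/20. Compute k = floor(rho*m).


m = 1/3*189 = 63.
rho = 1/20.
rho*m = 1/20*63 = 3.15.
k = floor(3.15) = 3.

3


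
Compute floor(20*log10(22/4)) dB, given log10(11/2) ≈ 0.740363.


||x||/||e|| = 22/4 = 11/2.
log10(11/2) ≈ 0.740363.
20*log10(||x||/||e||) ≈ 20*0.740363 = 14.80726.
floor(14.80726) = 14.

14


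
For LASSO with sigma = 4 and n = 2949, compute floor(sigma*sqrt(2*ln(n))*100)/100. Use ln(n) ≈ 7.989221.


ln(2949) ≈ 7.989221.
2*ln(n) ≈ 15.978442.
sqrt(2*ln(n)) ≈ sqrt(15.978442) ≈ 3.997304.
lambda ≈ 4*3.997304 = 15.989216.
floor(lambda*100)/100 = 15.98.

15.98


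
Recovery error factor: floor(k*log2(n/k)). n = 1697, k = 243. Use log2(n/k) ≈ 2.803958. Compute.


log2(n/k) = log2(1697/243) ≈ 2.803958.
k*log2(n/k) ≈ 243*2.803958 = 681.361794.
floor(681.361794) = 681.

681


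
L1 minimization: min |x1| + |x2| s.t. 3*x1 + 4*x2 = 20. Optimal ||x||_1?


Axis intercepts:
  x1 = 20/3, x2 = 0: L1 = 20/3
  x1 = 0, x2 = 5: L1 = 5
x* = (0, 5)
||x*||_1 = 5.

5


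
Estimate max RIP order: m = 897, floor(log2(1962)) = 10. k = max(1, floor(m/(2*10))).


floor(log2(1962)) = 10.
2*10 = 20.
m/(2*floor(log2(n))) = 897/20 ≈ 44.85.
floor = 44.
k = max(1, 44) = 44.

44


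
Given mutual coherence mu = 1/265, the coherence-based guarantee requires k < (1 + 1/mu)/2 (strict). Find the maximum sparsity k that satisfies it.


1/mu = 265.
1 + 1/mu = 266.
(1 + 1/mu)/2 = 133 is an integer and the inequality is strict, so k_max = 133 - 1 = 132.

132


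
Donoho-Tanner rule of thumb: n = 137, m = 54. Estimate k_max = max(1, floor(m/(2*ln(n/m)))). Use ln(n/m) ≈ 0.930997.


n/m = 137/54.
ln(n/m) ≈ 0.930997.
2*ln(n/m) ≈ 1.861994.
m/(2*ln(n/m)) ≈ 54/1.861994 ≈ 29.0012.
floor = 29.
k_max = max(1, 29) = 29.

29


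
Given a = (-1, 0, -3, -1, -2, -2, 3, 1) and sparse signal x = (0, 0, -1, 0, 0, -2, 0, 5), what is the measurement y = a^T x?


Non-zero terms: ['-3*-1', '-2*-2', '1*5']
Products: [3, 4, 5]
y = sum = 12.

12


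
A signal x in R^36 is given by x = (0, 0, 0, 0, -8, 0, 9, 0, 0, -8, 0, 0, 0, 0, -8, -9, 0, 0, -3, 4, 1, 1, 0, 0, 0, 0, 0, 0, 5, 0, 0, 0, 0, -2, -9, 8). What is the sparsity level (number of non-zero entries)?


Non-zero positions: [4, 6, 9, 14, 15, 18, 19, 20, 21, 28, 33, 34, 35].
Sparsity = 13.

13


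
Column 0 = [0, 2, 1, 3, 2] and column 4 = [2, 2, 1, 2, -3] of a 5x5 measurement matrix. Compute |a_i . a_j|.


Inner product: 0*2 + 2*2 + 1*1 + 3*2 + 2*-3
Products: [0, 4, 1, 6, -6]
Sum = 5.
|dot| = 5.

5


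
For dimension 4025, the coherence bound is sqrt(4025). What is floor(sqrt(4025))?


63^2 = 3969 <= 4025 < 4096 = 64^2, so 63 <= sqrt(4025) < 64.
floor(sqrt(4025)) = 63.

63


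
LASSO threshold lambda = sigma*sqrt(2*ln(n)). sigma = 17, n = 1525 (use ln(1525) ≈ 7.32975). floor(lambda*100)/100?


ln(1525) ≈ 7.32975.
2*ln(n) ≈ 14.6595.
sqrt(2*ln(n)) ≈ sqrt(14.6595) ≈ 3.828773.
lambda ≈ 17*3.828773 = 65.089141.
floor(lambda*100)/100 = 65.08.

65.08


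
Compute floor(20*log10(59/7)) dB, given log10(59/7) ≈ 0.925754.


||x||/||e|| = 59/7.
log10(59/7) ≈ 0.925754.
20*log10(||x||/||e||) ≈ 20*0.925754 = 18.51508.
floor(18.51508) = 18.

18


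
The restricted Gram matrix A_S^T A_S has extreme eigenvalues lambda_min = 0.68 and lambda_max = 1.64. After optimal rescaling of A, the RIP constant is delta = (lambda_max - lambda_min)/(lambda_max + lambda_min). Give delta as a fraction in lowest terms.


lambda_max - lambda_min = 1.64 - 0.68 = 0.96.
lambda_max + lambda_min = 1.64 + 0.68 = 2.32.
delta = 0.96/2.32 = 96/232 = 12/29.

12/29


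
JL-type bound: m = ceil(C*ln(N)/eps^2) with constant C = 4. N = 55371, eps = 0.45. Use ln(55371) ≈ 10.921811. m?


ln(55371) ≈ 10.921811.
eps^2 = 0.45^2 = 0.2025.
C*ln(N)/eps^2 ≈ 4*10.921811/0.2025 ≈ 215.7395.
m = ceil(215.7395) = 216.

216


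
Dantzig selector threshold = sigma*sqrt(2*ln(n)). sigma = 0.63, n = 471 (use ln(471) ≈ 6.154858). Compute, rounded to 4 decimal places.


ln(471) ≈ 6.154858.
2*ln(n) ≈ 12.309716.
sqrt(2*ln(n)) ≈ sqrt(12.309716) ≈ 3.50852.
threshold ≈ 0.63*3.50852 = 2.2103676 ≈ 2.2104.

2.2104


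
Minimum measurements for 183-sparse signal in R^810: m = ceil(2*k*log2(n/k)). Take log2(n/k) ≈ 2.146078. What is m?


log2(n/k) = log2(810/183) ≈ 2.146078.
2*k*log2(n/k) ≈ 2*183*2.146078 = 785.464548.
m = ceil(785.464548) = 786.

786


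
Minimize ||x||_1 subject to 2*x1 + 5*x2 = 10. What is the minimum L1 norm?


Axis intercepts:
  x1 = 5, x2 = 0: L1 = 5
  x1 = 0, x2 = 2: L1 = 2
x* = (0, 2)
||x*||_1 = 2.

2


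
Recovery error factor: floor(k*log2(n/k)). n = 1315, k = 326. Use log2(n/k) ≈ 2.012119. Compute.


log2(n/k) = log2(1315/326) ≈ 2.012119.
k*log2(n/k) ≈ 326*2.012119 = 655.950794.
floor(655.950794) = 655.

655


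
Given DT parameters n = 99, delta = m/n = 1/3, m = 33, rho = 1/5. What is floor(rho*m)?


m = 1/3*99 = 33.
rho = 1/5.
rho*m = 1/5*33 = 6.6.
k = floor(6.6) = 6.

6


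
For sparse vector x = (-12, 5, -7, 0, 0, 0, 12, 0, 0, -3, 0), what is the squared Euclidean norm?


Non-zero entries: [(0, -12), (1, 5), (2, -7), (6, 12), (9, -3)]
Squares: [144, 25, 49, 144, 9]
||x||_2^2 = sum = 371.

371


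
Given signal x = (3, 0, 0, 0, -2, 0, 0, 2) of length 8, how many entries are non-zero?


Non-zero positions: [0, 4, 7].
Sparsity = 3.

3


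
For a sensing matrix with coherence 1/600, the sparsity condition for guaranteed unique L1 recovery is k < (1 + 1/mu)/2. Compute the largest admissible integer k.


1/mu = 600.
1 + 1/mu = 601.
(1 + 1/mu)/2 = 300.5 is not an integer, so k_max = floor(300.5) = 300.

300


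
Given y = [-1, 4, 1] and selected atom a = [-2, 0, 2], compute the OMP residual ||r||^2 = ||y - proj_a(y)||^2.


a^T a = 8.
a^T y = 4.
coeff = 4/8 = 1/2.
||r||^2 = 16.

16
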